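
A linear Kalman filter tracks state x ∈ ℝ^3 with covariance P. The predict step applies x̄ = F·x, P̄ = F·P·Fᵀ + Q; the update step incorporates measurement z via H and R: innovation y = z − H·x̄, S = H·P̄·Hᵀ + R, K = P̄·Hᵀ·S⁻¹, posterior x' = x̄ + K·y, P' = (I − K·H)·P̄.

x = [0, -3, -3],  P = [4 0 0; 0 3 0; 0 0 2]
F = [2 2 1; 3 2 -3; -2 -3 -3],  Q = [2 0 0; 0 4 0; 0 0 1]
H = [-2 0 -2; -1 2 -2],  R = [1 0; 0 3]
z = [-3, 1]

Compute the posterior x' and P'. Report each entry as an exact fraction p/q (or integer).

x' = [-22721/8257, 28619/8257, 36118/8257]
P' = [172112/24771 -26394/8257 -173320/24771; -26394/8257 20202/8257 28608/8257; -173320/24771 28608/8257 180602/24771]

x̄ = F·x = [-9, 3, 18]
P̄ = F·P·Fᵀ + Q = [32 30 -40; 30 70 -24; -40 -24 62]
y = z − H·x̄ = [15, 22]
S = H·P̄·Hᵀ + R = [57 48; 48 475]
K = P̄·Hᵀ·S⁻¹ = [2416/24771 1796/8257; -4428/8257 3194/8257; -14564/24771 -1804/8257]
x' = x̄ + K·y = [-22721/8257, 28619/8257, 36118/8257]
P' = (I − K·H)·P̄ = [172112/24771 -26394/8257 -173320/24771; -26394/8257 20202/8257 28608/8257; -173320/24771 28608/8257 180602/24771]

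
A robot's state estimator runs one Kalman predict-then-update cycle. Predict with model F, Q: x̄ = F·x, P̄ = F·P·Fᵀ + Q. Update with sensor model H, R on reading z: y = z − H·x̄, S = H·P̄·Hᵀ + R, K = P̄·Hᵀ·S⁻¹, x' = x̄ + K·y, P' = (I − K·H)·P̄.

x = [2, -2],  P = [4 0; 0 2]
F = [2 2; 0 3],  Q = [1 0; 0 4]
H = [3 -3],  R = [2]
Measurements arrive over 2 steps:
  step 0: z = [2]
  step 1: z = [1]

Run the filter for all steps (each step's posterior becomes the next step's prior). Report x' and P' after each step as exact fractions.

step 0: x̄ = F·x = [0, -6]
step 0: P̄ = F·P·Fᵀ + Q = [25 12; 12 22]
step 0: y = z − H·x̄ = [-16]
step 0: S = H·P̄·Hᵀ + R = [209]
step 0: K = P̄·Hᵀ·S⁻¹ = [39/209; -30/209]
step 0: x' = x̄ + K·y = [-624/209, -774/209]
step 0: P' = (I − K·H)·P̄ = [3704/209 3678/209; 3678/209 3698/209]
step 1: x̄ = F·x = [-2796/209, -2322/209]
step 1: P̄ = F·P·Fᵀ + Q = [59241/209 44256/209; 44256/209 34118/209]
step 1: y = z − H·x̄ = [1631/209]
step 1: S = H·P̄·Hᵀ + R = [44041/209]
step 1: K = P̄·Hᵀ·S⁻¹ = [44955/44041; 30414/44041]
step 1: x' = x̄ + K·y = [-238359/44041, -251952/44041]
step 1: P' = (I − K·H)·P̄ = [2813784/44041 2783814/44041; 2783814/44041 2763538/44041]

step 0: x' = [-624/209, -774/209], P' = [3704/209 3678/209; 3678/209 3698/209]
step 1: x' = [-238359/44041, -251952/44041], P' = [2813784/44041 2783814/44041; 2783814/44041 2763538/44041]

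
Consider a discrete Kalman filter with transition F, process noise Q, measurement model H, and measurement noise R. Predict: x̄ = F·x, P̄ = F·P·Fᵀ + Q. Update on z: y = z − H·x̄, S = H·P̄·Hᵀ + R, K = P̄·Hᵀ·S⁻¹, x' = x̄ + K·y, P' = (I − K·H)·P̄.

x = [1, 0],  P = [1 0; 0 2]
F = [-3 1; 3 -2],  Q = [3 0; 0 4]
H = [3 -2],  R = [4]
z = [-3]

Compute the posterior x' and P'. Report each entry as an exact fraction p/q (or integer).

x' = [-147/185, 69/185]
P' = [278/185 349/185; 349/185 1209/370]

x̄ = F·x = [-3, 3]
P̄ = F·P·Fᵀ + Q = [14 -13; -13 21]
y = z − H·x̄ = [12]
S = H·P̄·Hᵀ + R = [370]
K = P̄·Hᵀ·S⁻¹ = [34/185; -81/370]
x' = x̄ + K·y = [-147/185, 69/185]
P' = (I − K·H)·P̄ = [278/185 349/185; 349/185 1209/370]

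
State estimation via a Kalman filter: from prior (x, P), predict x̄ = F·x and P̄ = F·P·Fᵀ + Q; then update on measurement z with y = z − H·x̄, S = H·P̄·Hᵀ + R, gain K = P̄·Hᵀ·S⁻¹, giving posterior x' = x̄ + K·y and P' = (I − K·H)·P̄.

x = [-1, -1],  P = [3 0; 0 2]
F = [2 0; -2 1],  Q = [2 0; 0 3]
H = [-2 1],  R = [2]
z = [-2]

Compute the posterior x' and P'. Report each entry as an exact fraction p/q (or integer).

x' = [34/123, -4/3]
P' = [122/123 4/3; 4/3 10/3]

x̄ = F·x = [-2, 1]
P̄ = F·P·Fᵀ + Q = [14 -12; -12 17]
y = z − H·x̄ = [-7]
S = H·P̄·Hᵀ + R = [123]
K = P̄·Hᵀ·S⁻¹ = [-40/123; 1/3]
x' = x̄ + K·y = [34/123, -4/3]
P' = (I − K·H)·P̄ = [122/123 4/3; 4/3 10/3]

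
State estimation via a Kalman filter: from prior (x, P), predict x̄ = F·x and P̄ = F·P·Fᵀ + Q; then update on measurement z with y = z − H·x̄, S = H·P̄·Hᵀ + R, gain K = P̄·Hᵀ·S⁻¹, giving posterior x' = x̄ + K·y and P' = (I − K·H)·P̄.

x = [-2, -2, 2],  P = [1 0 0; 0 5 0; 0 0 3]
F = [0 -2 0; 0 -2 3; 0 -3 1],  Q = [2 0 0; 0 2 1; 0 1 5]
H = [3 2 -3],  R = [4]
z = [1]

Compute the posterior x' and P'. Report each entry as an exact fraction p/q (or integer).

x̄ = F·x = [4, 10, 8]
P̄ = F·P·Fᵀ + Q = [22 20 30; 20 49 40; 30 40 53]
y = z − H·x̄ = [-7]
S = H·P̄·Hᵀ + R = [95]
K = P̄·Hᵀ·S⁻¹ = [16/95; 2/5; 11/95]
x' = x̄ + K·y = [268/95, 36/5, 683/95]
P' = (I − K·H)·P̄ = [1834/95 68/5 2674/95; 68/5 169/5 178/5; 2674/95 178/5 4914/95]

x' = [268/95, 36/5, 683/95]
P' = [1834/95 68/5 2674/95; 68/5 169/5 178/5; 2674/95 178/5 4914/95]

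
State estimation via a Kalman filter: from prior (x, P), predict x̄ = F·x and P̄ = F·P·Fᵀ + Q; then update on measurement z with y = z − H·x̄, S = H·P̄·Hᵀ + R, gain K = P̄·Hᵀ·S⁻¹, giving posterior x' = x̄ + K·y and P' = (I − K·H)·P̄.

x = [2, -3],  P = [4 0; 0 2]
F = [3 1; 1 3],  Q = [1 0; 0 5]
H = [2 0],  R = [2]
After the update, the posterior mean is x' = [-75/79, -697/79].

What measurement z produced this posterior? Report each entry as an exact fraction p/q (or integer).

z = [-2]

x̄ = F·x = [3, -7]
P̄ = F·P·Fᵀ + Q = [39 18; 18 27]
S = H·P̄·Hᵀ + R = [158]
K = P̄·Hᵀ·S⁻¹ = [39/79; 18/79]
x' − x̄ = [-312/79, -144/79] = K·y
y = (KᵀK)⁻¹·Kᵀ·(x' − x̄) = [-8]
z = y + H·x̄ = [-8] + [6] = [-2]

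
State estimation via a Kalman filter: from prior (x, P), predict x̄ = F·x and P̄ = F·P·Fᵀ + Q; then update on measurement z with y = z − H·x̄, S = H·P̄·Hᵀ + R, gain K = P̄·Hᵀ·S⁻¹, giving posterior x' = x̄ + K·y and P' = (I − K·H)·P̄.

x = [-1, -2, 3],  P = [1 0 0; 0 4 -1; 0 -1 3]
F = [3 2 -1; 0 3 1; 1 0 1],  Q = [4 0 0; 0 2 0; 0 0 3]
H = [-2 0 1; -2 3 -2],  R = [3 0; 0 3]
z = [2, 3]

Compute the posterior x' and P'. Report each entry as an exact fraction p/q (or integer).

x' = [-134/177, 193/177, 152/177]
P' = [370/177 574/177 497/177; 574/177 35381/5664 32299/5664; 497/177 32299/5664 32933/5664]

x̄ = F·x = [-10, -3, 2]
P̄ = F·P·Fᵀ + Q = [36 22 -2; 22 35 0; -2 0 7]
y = z − H·x̄ = [-20, -4]
S = H·P̄·Hᵀ + R = [162 -6; -6 210]
K = P̄·Hᵀ·S⁻¹ = [-27/59 -4/177; -493/1888 1603/5664; 125/1888 -259/5664]
x' = x̄ + K·y = [-134/177, 193/177, 152/177]
P' = (I − K·H)·P̄ = [370/177 574/177 497/177; 574/177 35381/5664 32299/5664; 497/177 32299/5664 32933/5664]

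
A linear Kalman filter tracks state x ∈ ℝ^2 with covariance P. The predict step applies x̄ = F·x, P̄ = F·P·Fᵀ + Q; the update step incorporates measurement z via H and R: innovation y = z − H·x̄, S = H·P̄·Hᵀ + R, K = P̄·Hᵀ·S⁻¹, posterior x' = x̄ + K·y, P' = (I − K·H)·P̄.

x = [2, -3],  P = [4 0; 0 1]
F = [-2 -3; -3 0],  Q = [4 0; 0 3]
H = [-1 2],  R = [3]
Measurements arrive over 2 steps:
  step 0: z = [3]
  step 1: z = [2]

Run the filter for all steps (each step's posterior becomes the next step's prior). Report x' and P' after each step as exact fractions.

step 0: x̄ = F·x = [5, -6]
step 0: P̄ = F·P·Fᵀ + Q = [29 24; 24 39]
step 0: y = z − H·x̄ = [20]
step 0: S = H·P̄·Hᵀ + R = [92]
step 0: K = P̄·Hᵀ·S⁻¹ = [19/92; 27/46]
step 0: x' = x̄ + K·y = [210/23, 132/23]
step 0: P' = (I − K·H)·P̄ = [2307/92 591/46; 591/46 168/23]
step 1: x̄ = F·x = [-816/23, -630/23]
step 1: P̄ = F·P·Fᵀ + Q = [7457/23 6120/23; 6120/23 21039/92]
step 1: y = z − H·x̄ = [490/23]
step 1: S = H·P̄·Hᵀ + R = [4085/23]
step 1: K = P̄·Hᵀ·S⁻¹ = [4783/4085; 8799/8170]
step 1: x' = x̄ + K·y = [-8606/817, -3633/817]
step 1: P' = (I − K·H)·P̄ = [329772/4085 344121/8170; 344121/8170 185259/8170]

step 0: x' = [210/23, 132/23], P' = [2307/92 591/46; 591/46 168/23]
step 1: x' = [-8606/817, -3633/817], P' = [329772/4085 344121/8170; 344121/8170 185259/8170]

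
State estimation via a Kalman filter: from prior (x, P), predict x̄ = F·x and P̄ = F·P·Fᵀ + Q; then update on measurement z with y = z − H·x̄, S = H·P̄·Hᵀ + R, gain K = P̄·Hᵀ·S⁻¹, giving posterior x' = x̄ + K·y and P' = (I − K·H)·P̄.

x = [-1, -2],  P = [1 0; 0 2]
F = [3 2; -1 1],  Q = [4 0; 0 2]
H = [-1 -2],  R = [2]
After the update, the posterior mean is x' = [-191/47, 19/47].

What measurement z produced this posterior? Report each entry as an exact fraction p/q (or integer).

x̄ = F·x = [-7, -1]
P̄ = F·P·Fᵀ + Q = [21 1; 1 5]
S = H·P̄·Hᵀ + R = [47]
K = P̄·Hᵀ·S⁻¹ = [-23/47; -11/47]
x' − x̄ = [138/47, 66/47] = K·y
y = (KᵀK)⁻¹·Kᵀ·(x' − x̄) = [-6]
z = y + H·x̄ = [-6] + [9] = [3]

z = [3]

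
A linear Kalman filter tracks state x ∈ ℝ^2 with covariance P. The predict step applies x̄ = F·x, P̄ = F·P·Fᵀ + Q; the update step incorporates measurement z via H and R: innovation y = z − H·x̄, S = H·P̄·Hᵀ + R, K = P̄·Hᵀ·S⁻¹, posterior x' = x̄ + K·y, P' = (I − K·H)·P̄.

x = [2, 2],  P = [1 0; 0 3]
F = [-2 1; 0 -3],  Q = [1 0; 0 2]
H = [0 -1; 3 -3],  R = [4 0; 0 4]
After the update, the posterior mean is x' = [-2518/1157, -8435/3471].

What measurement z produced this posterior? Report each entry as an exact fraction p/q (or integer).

z = [1, 1]

x̄ = F·x = [-2, -6]
P̄ = F·P·Fᵀ + Q = [8 -9; -9 29]
S = H·P̄·Hᵀ + R = [33 114; 114 499]
K = P̄·Hᵀ·S⁻¹ = [-441/1157 219/1157; -1475/3471 -152/1157]
x' − x̄ = [-204/1157, 12391/3471] = K·y
y = (KᵀK)⁻¹·Kᵀ·(x' − x̄) = [-5, -11]
z = y + H·x̄ = [-5, -11] + [6, 12] = [1, 1]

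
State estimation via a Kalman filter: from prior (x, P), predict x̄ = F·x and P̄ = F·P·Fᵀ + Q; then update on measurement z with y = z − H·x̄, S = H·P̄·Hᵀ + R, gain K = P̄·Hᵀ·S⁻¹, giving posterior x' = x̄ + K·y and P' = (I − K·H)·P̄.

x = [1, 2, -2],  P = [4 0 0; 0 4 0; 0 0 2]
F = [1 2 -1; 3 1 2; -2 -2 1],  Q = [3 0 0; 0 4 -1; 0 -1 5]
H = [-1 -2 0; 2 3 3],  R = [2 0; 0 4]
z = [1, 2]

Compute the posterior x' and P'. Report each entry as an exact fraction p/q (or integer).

x̄ = F·x = [7, 1, -8]
P̄ = F·P·Fᵀ + Q = [25 16 -26; 16 52 -29; -26 -29 39]
y = z − H·x̄ = [10, 9]
S = H·P̄·Hᵀ + R = [299 -222; -222 281]
K = P̄·Hᵀ·S⁻¹ = [-11577/34735 -6674/34735; -11298/34735 3559/34735; 3744/6947 2414/6947]
x' = x̄ + K·y = [67309/34735, -46214/34735, 3590/6947]
P' = (I − K·H)·P̄ = [341966/34735 -159406/34735 -15494/6947; -159406/34735 91001/34735 4003/6947; -15494/6947 4003/6947 9545/6947]

x' = [67309/34735, -46214/34735, 3590/6947]
P' = [341966/34735 -159406/34735 -15494/6947; -159406/34735 91001/34735 4003/6947; -15494/6947 4003/6947 9545/6947]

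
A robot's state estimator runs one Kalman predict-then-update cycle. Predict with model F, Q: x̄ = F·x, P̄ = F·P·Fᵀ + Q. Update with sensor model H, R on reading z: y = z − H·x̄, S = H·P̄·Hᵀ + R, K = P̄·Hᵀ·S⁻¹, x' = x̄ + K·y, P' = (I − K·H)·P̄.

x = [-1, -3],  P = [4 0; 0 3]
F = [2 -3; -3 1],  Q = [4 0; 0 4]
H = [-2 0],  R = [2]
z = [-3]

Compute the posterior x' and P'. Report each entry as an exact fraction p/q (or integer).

x̄ = F·x = [7, 0]
P̄ = F·P·Fᵀ + Q = [47 -33; -33 43]
y = z − H·x̄ = [11]
S = H·P̄·Hᵀ + R = [190]
K = P̄·Hᵀ·S⁻¹ = [-47/95; 33/95]
x' = x̄ + K·y = [148/95, 363/95]
P' = (I − K·H)·P̄ = [47/95 -33/95; -33/95 1907/95]

x' = [148/95, 363/95]
P' = [47/95 -33/95; -33/95 1907/95]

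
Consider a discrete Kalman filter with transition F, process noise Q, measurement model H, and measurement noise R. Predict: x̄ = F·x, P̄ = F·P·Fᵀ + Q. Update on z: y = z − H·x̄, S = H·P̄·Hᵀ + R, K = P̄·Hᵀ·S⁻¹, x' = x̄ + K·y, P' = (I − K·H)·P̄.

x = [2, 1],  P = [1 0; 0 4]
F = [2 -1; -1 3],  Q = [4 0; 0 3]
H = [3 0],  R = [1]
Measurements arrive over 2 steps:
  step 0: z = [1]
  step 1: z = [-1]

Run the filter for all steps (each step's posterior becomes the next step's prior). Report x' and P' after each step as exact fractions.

step 0: x̄ = F·x = [3, 1]
step 0: P̄ = F·P·Fᵀ + Q = [12 -14; -14 40]
step 0: y = z − H·x̄ = [-8]
step 0: S = H·P̄·Hᵀ + R = [109]
step 0: K = P̄·Hᵀ·S⁻¹ = [36/109; -42/109]
step 0: x' = x̄ + K·y = [39/109, 445/109]
step 0: P' = (I − K·H)·P̄ = [12/109 -14/109; -14/109 2596/109]
step 1: x̄ = F·x = [-367/109, 1296/109]
step 1: P̄ = F·P·Fᵀ + Q = [3136/109 -7910/109; -7910/109 23787/109]
step 1: y = z − H·x̄ = [992/109]
step 1: S = H·P̄·Hᵀ + R = [28333/109]
step 1: K = P̄·Hᵀ·S⁻¹ = [9408/28333; -23730/28333]
step 1: x' = x̄ + K·y = [-9775/28333, 120912/28333]
step 1: P' = (I − K·H)·P̄ = [3136/28333 -7910/28333; -7910/28333 1016919/28333]

step 0: x' = [39/109, 445/109], P' = [12/109 -14/109; -14/109 2596/109]
step 1: x' = [-9775/28333, 120912/28333], P' = [3136/28333 -7910/28333; -7910/28333 1016919/28333]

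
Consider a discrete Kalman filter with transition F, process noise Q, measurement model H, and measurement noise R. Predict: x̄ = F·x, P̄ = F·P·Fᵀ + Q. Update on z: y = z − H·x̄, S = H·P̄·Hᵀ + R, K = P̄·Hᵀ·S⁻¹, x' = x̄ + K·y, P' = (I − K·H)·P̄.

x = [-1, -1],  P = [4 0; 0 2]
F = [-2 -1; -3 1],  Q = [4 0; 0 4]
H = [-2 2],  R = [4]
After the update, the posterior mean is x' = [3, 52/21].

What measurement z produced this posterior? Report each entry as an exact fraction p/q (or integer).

x̄ = F·x = [3, 2]
P̄ = F·P·Fᵀ + Q = [22 22; 22 42]
S = H·P̄·Hᵀ + R = [84]
K = P̄·Hᵀ·S⁻¹ = [0; 10/21]
x' − x̄ = [0, 10/21] = K·y
y = (KᵀK)⁻¹·Kᵀ·(x' − x̄) = [1]
z = y + H·x̄ = [1] + [-2] = [-1]

z = [-1]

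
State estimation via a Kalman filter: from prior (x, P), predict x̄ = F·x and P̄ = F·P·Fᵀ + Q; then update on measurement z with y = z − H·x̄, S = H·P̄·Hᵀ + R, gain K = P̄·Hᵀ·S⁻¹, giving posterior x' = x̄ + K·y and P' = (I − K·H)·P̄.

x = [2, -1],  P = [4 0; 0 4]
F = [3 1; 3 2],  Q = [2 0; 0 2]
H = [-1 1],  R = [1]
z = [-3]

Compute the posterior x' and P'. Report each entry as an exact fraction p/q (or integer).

x' = [41/9, 16/9]
P' = [374/9 376/9; 376/9 386/9]

x̄ = F·x = [5, 4]
P̄ = F·P·Fᵀ + Q = [42 44; 44 54]
y = z − H·x̄ = [-2]
S = H·P̄·Hᵀ + R = [9]
K = P̄·Hᵀ·S⁻¹ = [2/9; 10/9]
x' = x̄ + K·y = [41/9, 16/9]
P' = (I − K·H)·P̄ = [374/9 376/9; 376/9 386/9]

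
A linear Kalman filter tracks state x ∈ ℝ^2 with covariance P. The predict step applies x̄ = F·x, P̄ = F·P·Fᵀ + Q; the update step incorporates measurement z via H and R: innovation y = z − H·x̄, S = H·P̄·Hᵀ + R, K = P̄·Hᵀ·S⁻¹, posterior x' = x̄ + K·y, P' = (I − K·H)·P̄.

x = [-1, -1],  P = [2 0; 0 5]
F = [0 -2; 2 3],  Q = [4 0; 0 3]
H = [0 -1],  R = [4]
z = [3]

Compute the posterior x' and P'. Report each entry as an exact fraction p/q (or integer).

x' = [1, -47/15]
P' = [9 -2; -2 56/15]

x̄ = F·x = [2, -5]
P̄ = F·P·Fᵀ + Q = [24 -30; -30 56]
y = z − H·x̄ = [-2]
S = H·P̄·Hᵀ + R = [60]
K = P̄·Hᵀ·S⁻¹ = [1/2; -14/15]
x' = x̄ + K·y = [1, -47/15]
P' = (I − K·H)·P̄ = [9 -2; -2 56/15]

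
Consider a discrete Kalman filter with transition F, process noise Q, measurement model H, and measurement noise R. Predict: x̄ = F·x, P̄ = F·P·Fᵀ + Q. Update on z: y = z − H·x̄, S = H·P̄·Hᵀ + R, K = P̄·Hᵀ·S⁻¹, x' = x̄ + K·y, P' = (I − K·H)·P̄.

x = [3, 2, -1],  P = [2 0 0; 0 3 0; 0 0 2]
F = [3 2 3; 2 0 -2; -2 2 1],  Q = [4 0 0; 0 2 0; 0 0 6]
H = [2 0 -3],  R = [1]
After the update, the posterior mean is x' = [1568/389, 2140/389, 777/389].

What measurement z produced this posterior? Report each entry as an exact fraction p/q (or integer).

z = [2]

x̄ = F·x = [10, 8, -3]
P̄ = F·P·Fᵀ + Q = [52 0 6; 0 18 -12; 6 -12 28]
S = H·P̄·Hᵀ + R = [389]
K = P̄·Hᵀ·S⁻¹ = [86/389; 36/389; -72/389]
x' − x̄ = [-2322/389, -972/389, 1944/389] = K·y
y = (KᵀK)⁻¹·Kᵀ·(x' − x̄) = [-27]
z = y + H·x̄ = [-27] + [29] = [2]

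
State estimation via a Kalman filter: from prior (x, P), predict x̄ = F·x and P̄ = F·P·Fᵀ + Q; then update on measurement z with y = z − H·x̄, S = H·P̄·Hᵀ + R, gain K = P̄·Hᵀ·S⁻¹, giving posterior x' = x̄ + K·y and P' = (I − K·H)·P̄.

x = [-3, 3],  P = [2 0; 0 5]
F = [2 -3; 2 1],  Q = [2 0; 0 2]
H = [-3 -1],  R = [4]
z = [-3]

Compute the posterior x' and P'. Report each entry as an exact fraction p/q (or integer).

x̄ = F·x = [-15, -3]
P̄ = F·P·Fᵀ + Q = [55 -7; -7 15]
y = z − H·x̄ = [-51]
S = H·P̄·Hᵀ + R = [472]
K = P̄·Hᵀ·S⁻¹ = [-79/236; 3/236]
x' = x̄ + K·y = [489/236, -861/236]
P' = (I − K·H)·P̄ = [249/118 -589/118; -589/118 1761/118]

x' = [489/236, -861/236]
P' = [249/118 -589/118; -589/118 1761/118]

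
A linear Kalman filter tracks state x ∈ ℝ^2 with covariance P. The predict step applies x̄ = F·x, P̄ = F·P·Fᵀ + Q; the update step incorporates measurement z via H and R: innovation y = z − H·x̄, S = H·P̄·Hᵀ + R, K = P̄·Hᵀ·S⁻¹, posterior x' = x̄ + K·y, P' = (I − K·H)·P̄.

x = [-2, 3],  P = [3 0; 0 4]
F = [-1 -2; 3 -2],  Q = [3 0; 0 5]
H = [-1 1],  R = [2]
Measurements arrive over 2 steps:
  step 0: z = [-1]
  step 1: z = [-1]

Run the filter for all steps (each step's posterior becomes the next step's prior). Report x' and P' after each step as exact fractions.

step 0: x' = [-337/58, -409/58], P' = [1051/58 1021/58; 1021/58 1103/58]
step 1: x' = [16845/4349, 11851/4349], P' = [50450/4349 44177/4349; 44177/4349 46544/4349]

step 0: x̄ = F·x = [-4, -12]
step 0: P̄ = F·P·Fᵀ + Q = [22 7; 7 48]
step 0: y = z − H·x̄ = [7]
step 0: S = H·P̄·Hᵀ + R = [58]
step 0: K = P̄·Hᵀ·S⁻¹ = [-15/58; 41/58]
step 0: x' = x̄ + K·y = [-337/58, -409/58]
step 0: P' = (I − K·H)·P̄ = [1051/58 1021/58; 1021/58 1103/58]
step 1: x̄ = F·x = [1155/58, -193/58]
step 1: P̄ = F·P·Fᵀ + Q = [9721/58 -2825/58; -2825/58 1909/58]
step 1: y = z − H·x̄ = [645/29]
step 1: S = H·P̄·Hᵀ + R = [8698/29]
step 1: K = P̄·Hᵀ·S⁻¹ = [-6273/8698; 2367/8698]
step 1: x' = x̄ + K·y = [16845/4349, 11851/4349]
step 1: P' = (I − K·H)·P̄ = [50450/4349 44177/4349; 44177/4349 46544/4349]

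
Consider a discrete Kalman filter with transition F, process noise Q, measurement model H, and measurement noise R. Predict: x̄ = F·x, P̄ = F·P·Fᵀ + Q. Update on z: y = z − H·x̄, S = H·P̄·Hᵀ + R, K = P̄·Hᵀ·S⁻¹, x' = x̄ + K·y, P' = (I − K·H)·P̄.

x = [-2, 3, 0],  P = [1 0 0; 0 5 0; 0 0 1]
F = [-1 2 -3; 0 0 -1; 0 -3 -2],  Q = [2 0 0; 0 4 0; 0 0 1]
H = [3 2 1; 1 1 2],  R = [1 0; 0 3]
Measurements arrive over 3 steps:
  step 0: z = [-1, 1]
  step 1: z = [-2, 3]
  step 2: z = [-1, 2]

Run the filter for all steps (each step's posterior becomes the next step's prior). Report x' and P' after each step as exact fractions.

step 0: x' = [-5755/36953, -3051/5279, 26247/36953], P' = [49689/36953 -9396/5279 -4380/36953; -9396/5279 15649/5279 -2744/5279; -4380/36953 -2744/5279 43798/36953]
step 1: x' = [-1389329893/907682243, 245152391/907682243, 1851318277/907682243], P' = [1225665777/907682243 -1604712744/907682243 -137355606/907682243; -1604712744/907682243 2632850374/907682243 -401663888/907682243; -137355606/907682243 -401663888/907682243 1029370600/907682243]
step 2: x' = [-22048716912836/21371393057093, 11857131897429/21371393057093, 20569273598016/21371393057093], P' = [28811623900536/21371393057093 -37715266795872/21371393057093 -3242541993171/21371393057093; -37715266795872/21371393057093 61897058149912/21371393057093 -9453462478010/21371393057093; -3242541993171/21371393057093 -9453462478010/21371393057093 24250559795311/21371393057093]

step 0: x̄ = F·x = [8, 0, -9]
step 0: P̄ = F·P·Fᵀ + Q = [32 3 -24; 3 5 2; -24 2 50]
step 0: y = z − H·x̄ = [-16, 11]
step 0: S = H·P̄·Hᵀ + R = [259 63; 63 158]
step 0: K = P̄·Hᵀ·S⁻¹ = [13143/36953 -1183/5279; 366/5279 255/5279; -7758/36953 3048/5279]
step 0: x' = x̄ + K·y = [-5755/36953, -3051/5279, 26247/36953]
step 0: P' = (I − K·H)·P̄ = [49689/36953 -9396/5279 -4380/36953; -9396/5279 15649/5279 -2744/5279; -4380/36953 -2744/5279 43798/36953]
step 1: x̄ = F·x = [-115700/36953, -26247/36953, 11577/36953]
step 1: P̄ = F·P·Fᵀ + Q = [1423253/36953 165430/36953 -696586/36953; 165430/36953 191610/36953 29972/36953; -696586/36953 29972/36953 967536/36953]
step 1: y = z − H·x̄ = [44873/5279, 229652/36953]
step 1: S = H·P̄·Hᵀ + R = [1786534/5279 384137/5279; 384137/5279 3260270/36953]
step 1: K = P̄·Hᵀ·S⁻¹ = [25401249/69821711 -217919393/907682243; 3838356/69821711 74936618/907682243; -14309538/69821711 506573902/907682243]
step 1: x' = x̄ + K·y = [-1389329893/907682243, 245152391/907682243, 1851318277/907682243]
step 1: P' = (I − K·H)·P̄ = [1225665777/907682243 -1604712744/907682243 -137355606/907682243; -1604712744/907682243 2632850374/907682243 -401663888/907682243; -137355606/907682243 -401663888/907682243 1029370600/907682243]
step 2: x̄ = F·x = [-282640012/69821711, -1851318277/907682243, -4438093727/907682243]
step 2: P̄ = F·P·Fᵀ + Q = [2557803935/69821711 288775690/69821711 -1286003656/69821711; 288775690/69821711 4660099572/907682243 853749536/907682243; -1286003656/69821711 853749536/907682243 23900851353/907682243]
step 2: y = z − H·x̄ = [18256008506/907682243, 16217190373/907682243]
step 2: S = H·P̄·Hᵀ + R = [290867712895/907682243 62889090149/907682243; 62889090149/907682243 80288978840/907682243]
step 2: K = P̄·Hᵀ·S⁻¹ = [7761796116693/21371393057093 -5129575627226/21371393057093; 1194853434198/21371393057093 1758288799340/21371393057093; -4383991140222/21371393057093 11935038373147/21371393057093]
step 2: x' = x̄ + K·y = [-22048716912836/21371393057093, 11857131897429/21371393057093, 20569273598016/21371393057093]
step 2: P' = (I − K·H)·P̄ = [28811623900536/21371393057093 -37715266795872/21371393057093 -3242541993171/21371393057093; -37715266795872/21371393057093 61897058149912/21371393057093 -9453462478010/21371393057093; -3242541993171/21371393057093 -9453462478010/21371393057093 24250559795311/21371393057093]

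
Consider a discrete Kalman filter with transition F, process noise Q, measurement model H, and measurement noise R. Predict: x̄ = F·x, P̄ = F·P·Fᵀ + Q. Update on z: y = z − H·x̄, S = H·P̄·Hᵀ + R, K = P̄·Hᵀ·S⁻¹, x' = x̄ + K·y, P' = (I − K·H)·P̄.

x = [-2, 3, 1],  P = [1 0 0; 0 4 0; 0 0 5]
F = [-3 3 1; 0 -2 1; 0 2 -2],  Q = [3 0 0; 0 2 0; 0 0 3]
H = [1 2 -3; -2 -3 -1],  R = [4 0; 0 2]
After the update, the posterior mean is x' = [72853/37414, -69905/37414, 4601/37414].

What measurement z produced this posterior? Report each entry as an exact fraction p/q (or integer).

x̄ = F·x = [16, -5, 4]
P̄ = F·P·Fᵀ + Q = [53 -19 14; -19 23 -26; 14 -26 39]
S = H·P̄·Hᵀ + R = [652 -106; -106 132]
K = P̄·Hᵀ·S⁻¹ = [-5121/37414 -21969/37414; 6665/37414 3935/37414; -9647/37414 -4629/37414]
x' − x̄ = [-525771/37414, 117165/37414, -145055/37414] = K·y
y = (KᵀK)⁻¹·Kᵀ·(x' − x̄) = [4, 23]
z = y + H·x̄ = [4, 23] + [-6, -21] = [-2, 2]

z = [-2, 2]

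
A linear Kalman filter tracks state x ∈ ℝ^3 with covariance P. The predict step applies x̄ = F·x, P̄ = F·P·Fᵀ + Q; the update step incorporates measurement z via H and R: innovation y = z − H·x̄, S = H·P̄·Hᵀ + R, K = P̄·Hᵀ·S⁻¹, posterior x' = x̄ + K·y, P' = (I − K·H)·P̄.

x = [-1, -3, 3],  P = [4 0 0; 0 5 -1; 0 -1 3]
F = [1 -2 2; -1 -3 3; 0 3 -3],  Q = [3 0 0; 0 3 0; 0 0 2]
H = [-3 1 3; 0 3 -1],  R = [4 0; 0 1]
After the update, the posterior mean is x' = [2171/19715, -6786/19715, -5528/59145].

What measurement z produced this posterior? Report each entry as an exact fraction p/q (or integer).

x̄ = F·x = [11, 19, -18]
P̄ = F·P·Fᵀ + Q = [47 56 -60; 56 97 -90; -60 -90 92]
S = H·P̄·Hᵀ + R = [1556 -1389; -1389 1506]
K = P̄·Hᵀ·S⁻¹ = [-27466/138005 -4439/138005; 5221/138005 39729/138005; 16126/138005 -54898/414015]
x' − x̄ = [-214694/19715, -381371/19715, 1059082/59145] = K·y
y = (KᵀK)⁻¹·Kᵀ·(x' − x̄) = [67, -76]
z = y + H·x̄ = [67, -76] + [-68, 75] = [-1, -1]

z = [-1, -1]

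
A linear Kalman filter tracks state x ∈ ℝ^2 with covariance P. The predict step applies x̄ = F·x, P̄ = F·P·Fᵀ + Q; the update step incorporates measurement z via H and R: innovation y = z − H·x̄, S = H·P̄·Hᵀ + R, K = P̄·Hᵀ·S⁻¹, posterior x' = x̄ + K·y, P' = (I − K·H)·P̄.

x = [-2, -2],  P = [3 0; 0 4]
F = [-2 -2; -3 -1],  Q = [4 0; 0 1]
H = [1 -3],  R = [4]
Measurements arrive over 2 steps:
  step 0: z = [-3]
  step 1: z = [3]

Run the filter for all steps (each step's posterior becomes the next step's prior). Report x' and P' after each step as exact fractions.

step 0: x' = [373/84, 31/12], P' = [815/42 41/6; 41/6 17/6]
step 1: x' = [-9733/3199, -938/457], P' = [32932/3199 12508/3199; 12508/3199 6096/3199]

step 0: x̄ = F·x = [8, 8]
step 0: P̄ = F·P·Fᵀ + Q = [32 26; 26 32]
step 0: y = z − H·x̄ = [13]
step 0: S = H·P̄·Hᵀ + R = [168]
step 0: K = P̄·Hᵀ·S⁻¹ = [-23/84; -5/12]
step 0: x' = x̄ + K·y = [373/84, 31/12]
step 0: P' = (I − K·H)·P̄ = [815/42 41/6; 41/6 17/6]
step 1: x̄ = F·x = [-295/21, -334/21]
step 1: P̄ = F·P·Fᵀ + Q = [3100/21 3712/21; 3712/21 4609/21]
step 1: y = z − H·x̄ = [-92/3]
step 1: S = H·P̄·Hᵀ + R = [3199/3]
step 1: K = P̄·Hᵀ·S⁻¹ = [-164/457; -1445/3199]
step 1: x' = x̄ + K·y = [-9733/3199, -938/457]
step 1: P' = (I − K·H)·P̄ = [32932/3199 12508/3199; 12508/3199 6096/3199]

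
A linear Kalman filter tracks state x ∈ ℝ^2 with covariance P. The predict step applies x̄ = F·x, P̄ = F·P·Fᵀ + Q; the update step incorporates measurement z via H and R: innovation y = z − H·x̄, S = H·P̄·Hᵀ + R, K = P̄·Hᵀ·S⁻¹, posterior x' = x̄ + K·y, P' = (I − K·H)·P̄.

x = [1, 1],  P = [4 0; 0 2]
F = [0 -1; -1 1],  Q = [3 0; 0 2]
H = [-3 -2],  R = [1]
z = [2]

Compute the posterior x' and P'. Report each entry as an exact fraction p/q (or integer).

x' = [-43/54, 5/27]
P' = [149/54 -109/27; -109/27 166/27]

x̄ = F·x = [-1, 0]
P̄ = F·P·Fᵀ + Q = [5 -2; -2 8]
y = z − H·x̄ = [-1]
S = H·P̄·Hᵀ + R = [54]
K = P̄·Hᵀ·S⁻¹ = [-11/54; -5/27]
x' = x̄ + K·y = [-43/54, 5/27]
P' = (I − K·H)·P̄ = [149/54 -109/27; -109/27 166/27]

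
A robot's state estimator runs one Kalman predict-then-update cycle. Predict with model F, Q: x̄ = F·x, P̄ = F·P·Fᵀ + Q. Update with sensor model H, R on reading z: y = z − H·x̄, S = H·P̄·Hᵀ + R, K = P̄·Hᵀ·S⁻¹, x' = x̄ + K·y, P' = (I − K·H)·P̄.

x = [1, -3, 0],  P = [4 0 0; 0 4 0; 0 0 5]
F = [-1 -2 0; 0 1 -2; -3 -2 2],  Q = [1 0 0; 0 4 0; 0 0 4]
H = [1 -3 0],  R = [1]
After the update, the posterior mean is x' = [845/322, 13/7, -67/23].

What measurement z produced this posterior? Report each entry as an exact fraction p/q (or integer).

x̄ = F·x = [5, -3, 3]
P̄ = F·P·Fᵀ + Q = [21 -8 28; -8 28 -28; 28 -28 76]
S = H·P̄·Hᵀ + R = [322]
K = P̄·Hᵀ·S⁻¹ = [45/322; -2/7; 8/23]
x' − x̄ = [-765/322, 34/7, -136/23] = K·y
y = (KᵀK)⁻¹·Kᵀ·(x' − x̄) = [-17]
z = y + H·x̄ = [-17] + [14] = [-3]

z = [-3]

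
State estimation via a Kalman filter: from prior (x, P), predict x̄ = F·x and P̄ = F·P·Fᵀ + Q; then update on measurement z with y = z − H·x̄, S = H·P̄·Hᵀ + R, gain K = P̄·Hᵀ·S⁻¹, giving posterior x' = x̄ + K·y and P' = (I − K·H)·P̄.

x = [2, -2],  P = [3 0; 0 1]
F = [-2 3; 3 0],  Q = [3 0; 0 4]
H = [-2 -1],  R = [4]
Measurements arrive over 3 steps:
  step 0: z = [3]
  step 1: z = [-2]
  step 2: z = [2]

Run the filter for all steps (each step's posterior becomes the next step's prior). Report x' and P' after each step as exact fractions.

step 0: x̄ = F·x = [-10, 6]
step 0: P̄ = F·P·Fᵀ + Q = [24 -18; -18 31]
step 0: y = z − H·x̄ = [-11]
step 0: S = H·P̄·Hᵀ + R = [59]
step 0: K = P̄·Hᵀ·S⁻¹ = [-30/59; 5/59]
step 0: x' = x̄ + K·y = [-260/59, 299/59]
step 0: P' = (I − K·H)·P̄ = [516/59 -912/59; -912/59 1804/59]
step 1: x̄ = F·x = [1417/59, -780/59]
step 1: P̄ = F·P·Fᵀ + Q = [29421/59 -11304/59; -11304/59 4880/59]
step 1: y = z − H·x̄ = [1936/59]
step 1: S = H·P̄·Hᵀ + R = [77584/59]
step 1: K = P̄·Hᵀ·S⁻¹ = [-23769/38792; 1108/4849]
step 1: x' = x̄ + K·y = [18965/4849, -27748/4849]
step 1: P' = (I − K·H)·P̄ = [96345/19396 -36288/4849; -36288/4849 68144/4849]
step 2: x̄ = F·x = [-121174/4849, 56895/4849]
step 2: P̄ = F·P·Fᵀ + Q = [1159644/4849 -942219/9698; -942219/9698 944689/19396]
step 2: y = z − H·x̄ = [-175755/4849]
step 2: S = H·P̄·Hᵀ + R = [12038825/19396]
step 2: K = P̄·Hᵀ·S⁻¹ = [-7392714/12038825; 2824187/12038825]
step 2: x' = x̄ + K·y = [-6578104/2407765, 7778262/2407765]
step 2: P' = (I − K·H)·P̄ = [61393299/12038825 -93215742/12038825; -93215742/12038825 175134736/12038825]

step 0: x' = [-260/59, 299/59], P' = [516/59 -912/59; -912/59 1804/59]
step 1: x' = [18965/4849, -27748/4849], P' = [96345/19396 -36288/4849; -36288/4849 68144/4849]
step 2: x' = [-6578104/2407765, 7778262/2407765], P' = [61393299/12038825 -93215742/12038825; -93215742/12038825 175134736/12038825]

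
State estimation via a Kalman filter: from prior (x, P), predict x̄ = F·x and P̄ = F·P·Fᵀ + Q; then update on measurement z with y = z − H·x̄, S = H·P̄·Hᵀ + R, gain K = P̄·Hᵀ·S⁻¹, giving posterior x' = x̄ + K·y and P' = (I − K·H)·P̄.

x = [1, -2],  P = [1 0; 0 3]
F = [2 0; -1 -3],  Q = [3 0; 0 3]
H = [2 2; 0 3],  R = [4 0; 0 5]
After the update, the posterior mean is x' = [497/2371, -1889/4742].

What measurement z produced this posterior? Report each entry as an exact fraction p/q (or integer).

z = [-1, -1]

x̄ = F·x = [2, 5]
P̄ = F·P·Fᵀ + Q = [7 -2; -2 31]
S = H·P̄·Hᵀ + R = [140 174; 174 284]
K = P̄·Hᵀ·S⁻¹ = [971/2371 -645/2371; 145/4742 732/2371]
x' − x̄ = [-4245/2371, -25599/4742] = K·y
y = (KᵀK)⁻¹·Kᵀ·(x' − x̄) = [-15, -16]
z = y + H·x̄ = [-15, -16] + [14, 15] = [-1, -1]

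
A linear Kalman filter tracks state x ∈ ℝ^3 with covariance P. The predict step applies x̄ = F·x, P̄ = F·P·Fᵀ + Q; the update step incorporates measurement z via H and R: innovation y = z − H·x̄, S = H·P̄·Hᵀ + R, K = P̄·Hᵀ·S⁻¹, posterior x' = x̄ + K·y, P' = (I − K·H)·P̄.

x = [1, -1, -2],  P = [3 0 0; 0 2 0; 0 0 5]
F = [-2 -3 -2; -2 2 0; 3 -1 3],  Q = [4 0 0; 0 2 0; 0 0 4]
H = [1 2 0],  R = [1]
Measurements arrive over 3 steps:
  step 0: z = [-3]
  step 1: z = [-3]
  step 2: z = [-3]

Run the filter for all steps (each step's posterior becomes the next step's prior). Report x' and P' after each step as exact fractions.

step 0: x̄ = F·x = [5, -4, -2]
step 0: P̄ = F·P·Fᵀ + Q = [54 0 -42; 0 22 -22; -42 -22 78]
step 0: y = z − H·x̄ = [0]
step 0: S = H·P̄·Hᵀ + R = [143]
step 0: K = P̄·Hᵀ·S⁻¹ = [54/143; 4/13; -86/143]
step 0: x' = x̄ + K·y = [5, -4, -2]
step 0: P' = (I − K·H)·P̄ = [4806/143 -216/13 -1362/143; -216/13 110/13 58/13; -1362/143 58/13 3758/143]
step 1: x̄ = F·x = [6, -18, 13]
step 1: P̄ = F·P·Fᵀ + Q = [13966/143 -788/143 -19244/143; -788/143 43358/143 -38264/143; -19244/143 -38264/143 64770/143]
step 1: y = z − H·x̄ = [27]
step 1: S = H·P̄·Hᵀ + R = [184389/143]
step 1: K = P̄·Hᵀ·S⁻¹ = [4130/61463; 85928/184389; -31924/61463]
step 1: x' = x̄ + K·y = [480288/61463, -332982/61463, -62929/61463]
step 1: P' = (I − K·H)·P̄ = [5644906/61463 -2820388/61463 -5505284/61463; -2820388/61463 4273546/184389 2736680/61463; -5505284/61463 2736680/61463 6458274/61463]
step 2: x̄ = F·x = [164228/61463, -1626540/61463, 1585059/61463]
step 2: P̄ = F·P·Fᵀ + Q = [16432442/61463 -24576100/61463 -1696170/61463; -24576100/61463 152891146/184389 -29489360/184389; -1696170/61463 -29489360/184389 36018370/184389]
step 2: y = z − H·x̄ = [2904463/61463]
step 2: S = H·P̄·Hᵀ + R = [366133099/184389]
step 2: K = P̄·Hᵀ·S⁻¹ = [-98159274/366133099; 232053992/366133099; -64067230/366133099]
step 2: x' = x̄ + K·y = [-3660261830/366133099, 1276574572/366133099, 6414617977/366133099]
step 2: P' = (I − K·H)·P̄ = [45632546782/366133099 -22865353028/366133099 -44210146590/366133099; -22865353028/366133099 11548703510/366133099 22073039680/366133099; -44210146590/366133099 22073039680/366133099 49259486570/366133099]

step 0: x' = [5, -4, -2], P' = [4806/143 -216/13 -1362/143; -216/13 110/13 58/13; -1362/143 58/13 3758/143]
step 1: x' = [480288/61463, -332982/61463, -62929/61463], P' = [5644906/61463 -2820388/61463 -5505284/61463; -2820388/61463 4273546/184389 2736680/61463; -5505284/61463 2736680/61463 6458274/61463]
step 2: x' = [-3660261830/366133099, 1276574572/366133099, 6414617977/366133099], P' = [45632546782/366133099 -22865353028/366133099 -44210146590/366133099; -22865353028/366133099 11548703510/366133099 22073039680/366133099; -44210146590/366133099 22073039680/366133099 49259486570/366133099]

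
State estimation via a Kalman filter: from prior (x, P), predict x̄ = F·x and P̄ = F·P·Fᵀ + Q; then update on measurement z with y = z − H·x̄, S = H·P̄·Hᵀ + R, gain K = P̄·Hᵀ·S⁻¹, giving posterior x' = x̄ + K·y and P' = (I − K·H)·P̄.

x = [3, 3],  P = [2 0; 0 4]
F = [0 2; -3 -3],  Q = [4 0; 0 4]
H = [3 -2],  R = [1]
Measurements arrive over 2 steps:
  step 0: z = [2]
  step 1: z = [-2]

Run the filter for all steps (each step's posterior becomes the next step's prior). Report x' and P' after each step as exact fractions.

step 0: x' = [-1410/701, -2842/701], P' = [2356/701 3480/701; 3480/701 5314/701]
step 1: x' = [-822124/1388305, 35140/277661], P' = [2599836/1388305 762180/277661; 762180/277661 1185994/277661]

step 0: x̄ = F·x = [6, -18]
step 0: P̄ = F·P·Fᵀ + Q = [20 -24; -24 58]
step 0: y = z − H·x̄ = [-52]
step 0: S = H·P̄·Hᵀ + R = [701]
step 0: K = P̄·Hᵀ·S⁻¹ = [108/701; -188/701]
step 0: x' = x̄ + K·y = [-1410/701, -2842/701]
step 0: P' = (I − K·H)·P̄ = [2356/701 3480/701; 3480/701 5314/701]
step 1: x̄ = F·x = [-5684/701, 12756/701]
step 1: P̄ = F·P·Fᵀ + Q = [24060/701 -52764/701; -52764/701 134474/701]
step 1: y = z − H·x̄ = [41162/701]
step 1: S = H·P̄·Hᵀ + R = [1388305/701]
step 1: K = P̄·Hᵀ·S⁻¹ = [177708/1388305; -85448/277661]
step 1: x' = x̄ + K·y = [-822124/1388305, 35140/277661]
step 1: P' = (I − K·H)·P̄ = [2599836/1388305 762180/277661; 762180/277661 1185994/277661]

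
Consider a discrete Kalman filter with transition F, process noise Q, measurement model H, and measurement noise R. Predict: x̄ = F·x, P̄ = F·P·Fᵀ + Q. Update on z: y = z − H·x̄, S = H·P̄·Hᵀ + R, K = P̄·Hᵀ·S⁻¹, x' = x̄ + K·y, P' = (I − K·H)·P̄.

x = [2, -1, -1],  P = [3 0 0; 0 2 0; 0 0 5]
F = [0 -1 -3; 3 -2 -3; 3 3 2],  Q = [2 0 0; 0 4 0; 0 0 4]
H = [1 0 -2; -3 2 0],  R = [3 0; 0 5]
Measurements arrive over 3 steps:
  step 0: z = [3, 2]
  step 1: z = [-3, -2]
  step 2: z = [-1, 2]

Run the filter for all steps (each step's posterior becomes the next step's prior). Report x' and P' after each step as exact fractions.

step 0: x' = [15245/3811, 355748/49543, 22609/49543], P' = [68067/3811 102423/3811 32484/3811; 102423/3811 2062516/49543 636303/49543; 32484/3811 636303/49543 237795/49543]
step 1: x' = [13348030360/5812534739, 13678886651/5812534739, 15577336451/5812534739], P' = [65235579665/17437604217 91812173755/17437604217 29790628348/17437604217; 91812173755/17437604217 148232927690/17437604217 42058676237/17437604217; 29790628348/17437604217 42058676237/17437604217 26484793547/17437604217]
step 2: x' = [-3305924364656991/1243596439361431, -206799628539794/73152731727143, -1005990899662303/1243596439361431], P' = [4663275026611371/1243596439361431 385876362665857/73152731727143 2126061808188360/1243596439361431; 385876362665857/73152731727143 622455578345808/73152731727143 176487344283005/73152731727143; 2126061808188360/1243596439361431 176487344283005/73152731727143 1885889988101451/1243596439361431]

step 0: x̄ = F·x = [4, 11, 1]
step 0: P̄ = F·P·Fᵀ + Q = [49 49 -36; 49 84 -15; -36 -15 69]
step 0: y = z − H·x̄ = [1, -8]
step 0: S = H·P̄·Hᵀ + R = [472 -205; -205 194]
step 0: K = P̄·Hᵀ·S⁻¹ = [1033/3811 129/3811; 19631/49543 26107/49543; -17766/49543 1146/49543]
step 0: x' = x̄ + K·y = [15245/3811, 355748/49543, 22609/49543]
step 0: P' = (I − K·H)·P̄ = [68067/3811 102423/3811 32484/3811; 102423/3811 2062516/49543 636303/49543; 32484/3811 636303/49543 237795/49543]
step 1: x̄ = F·x = [-423575/49543, -184768/49543, 131309/3811]
step 1: P̄ = F·P·Fᵀ + Q = [8119575/49543 4196789/49543 -1723752/3811; 4196789/49543 2608622/49543 -875565/3811; -1723752/3811 -875565/3811 4949689/3811]
step 1: y = z − H·x̄ = [3688980/49543, -1000275/49543]
step 1: S = H·P̄·Hᵀ + R = [355287136/49543 -104888423/49543; -104888423/49543 33396910/49543]
step 1: K = P̄·Hᵀ·S⁻¹ = [1884774323/17437604217 -2416478297/17437604217; 2564940427/17437604217 4205866823/17437604217; -7726319582/17437604217 -1050906514/17437604217]
step 1: x' = x̄ + K·y = [13348030360/5812534739, 13678886651/5812534739, 15577336451/5812534739]
step 1: P' = (I − K·H)·P̄ = [65235579665/17437604217 91812173755/17437604217 29790628348/17437604217; 91812173755/17437604217 148232927690/17437604217 42058676237/17437604217; 29790628348/17437604217 42058676237/17437604217 26484793547/17437604217]
step 2: x̄ = F·x = [-60410896004/5812534739, -34045691575/5812534739, 112235423935/5812534739]
step 2: P̄ = F·P·Fᵀ + Q = [673823335469/17437604217 369804907039/17437604217 -1609805159356/17437604217; 369804907039/17437604217 354892206056/17437604217 -821884265297/17437604217; -1609805159356/17437604217 -821884265297/17437604217 4611716939861/17437604217]
step 2: y = z − H·x̄ = [279069209135/5812534739, -101516235384/5812534739]
step 2: S = H·P̄·Hᵀ + R = [25612224544988/17437604217 -7653154087277/17437604217; -7653154087277/17437604217 3133507980062/17437604217]
step 2: K = P̄·Hᵀ·S⁻¹ = [137050470078217/1243596439361431 -174005749838995/1243596439361431; 10967224699949/73152731727143 17456413738809/73152731727143; -548572722671514/1243596439361431 -75523143788582/1243596439361431]
step 2: x' = x̄ + K·y = [-3305924364656991/1243596439361431, -206799628539794/73152731727143, -1005990899662303/1243596439361431]
step 2: P' = (I − K·H)·P̄ = [4663275026611371/1243596439361431 385876362665857/73152731727143 2126061808188360/1243596439361431; 385876362665857/73152731727143 622455578345808/73152731727143 176487344283005/73152731727143; 2126061808188360/1243596439361431 176487344283005/73152731727143 1885889988101451/1243596439361431]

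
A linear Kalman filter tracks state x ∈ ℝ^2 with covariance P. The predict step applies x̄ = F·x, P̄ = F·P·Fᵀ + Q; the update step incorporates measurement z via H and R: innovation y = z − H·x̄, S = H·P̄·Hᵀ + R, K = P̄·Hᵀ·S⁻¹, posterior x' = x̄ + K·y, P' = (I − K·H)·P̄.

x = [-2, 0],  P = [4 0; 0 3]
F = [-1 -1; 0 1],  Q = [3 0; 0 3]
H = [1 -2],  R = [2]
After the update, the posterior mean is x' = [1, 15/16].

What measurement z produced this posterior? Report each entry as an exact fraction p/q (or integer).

x̄ = F·x = [2, 0]
P̄ = F·P·Fᵀ + Q = [10 -3; -3 6]
S = H·P̄·Hᵀ + R = [48]
K = P̄·Hᵀ·S⁻¹ = [1/3; -5/16]
x' − x̄ = [-1, 15/16] = K·y
y = (KᵀK)⁻¹·Kᵀ·(x' − x̄) = [-3]
z = y + H·x̄ = [-3] + [2] = [-1]

z = [-1]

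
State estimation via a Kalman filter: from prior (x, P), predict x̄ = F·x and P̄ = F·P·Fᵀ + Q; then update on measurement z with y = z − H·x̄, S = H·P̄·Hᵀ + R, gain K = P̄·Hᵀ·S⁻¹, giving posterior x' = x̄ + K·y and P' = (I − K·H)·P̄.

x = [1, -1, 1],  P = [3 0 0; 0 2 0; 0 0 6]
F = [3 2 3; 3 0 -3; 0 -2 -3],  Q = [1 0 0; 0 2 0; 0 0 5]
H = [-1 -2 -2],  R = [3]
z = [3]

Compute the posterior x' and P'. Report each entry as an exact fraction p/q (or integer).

x̄ = F·x = [4, 0, -1]
P̄ = F·P·Fᵀ + Q = [90 -27 -62; -27 83 54; -62 54 67]
y = z − H·x̄ = [5]
S = H·P̄·Hᵀ + R = [769]
K = P̄·Hᵀ·S⁻¹ = [88/769; -247/769; -180/769]
x' = x̄ + K·y = [3516/769, -1235/769, -1669/769]
P' = (I − K·H)·P̄ = [61466/769 973/769 -31838/769; 973/769 2818/769 -2934/769; -31838/769 -2934/769 19123/769]

x' = [3516/769, -1235/769, -1669/769]
P' = [61466/769 973/769 -31838/769; 973/769 2818/769 -2934/769; -31838/769 -2934/769 19123/769]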